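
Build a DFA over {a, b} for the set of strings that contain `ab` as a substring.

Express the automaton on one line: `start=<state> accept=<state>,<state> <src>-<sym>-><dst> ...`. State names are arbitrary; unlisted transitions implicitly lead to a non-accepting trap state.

States q0..q1 record the length of the longest prefix of `ab` that matches the current input suffix. Reaching q2 means `ab` has been seen, and we stay there forever. Accept from q2.
3 states suffice.
        a   b  
>  q0   q1  q0 
   q1   q1  q2 
 * q2   q2  q2 
(> = start, * = accepting)

start=q0 accept=q2 q0-a->q1 q0-b->q0 q1-a->q1 q1-b->q2 q2-a->q2 q2-b->q2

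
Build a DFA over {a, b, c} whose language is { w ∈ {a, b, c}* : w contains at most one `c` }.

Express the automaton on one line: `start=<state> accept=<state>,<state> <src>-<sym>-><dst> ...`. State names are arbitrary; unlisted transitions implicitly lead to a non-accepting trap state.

Count `c`s, saturating at 2: state q0 means no `c` yet, q1 means one `c` seen, q2 means more than one. Each `c` increments (capped at q2); other symbols loop. Accept from {q0, q1}.
        a   b   c  
>* q0   q0  q0  q1 
 * q1   q1  q1  q2 
   q2   q2  q2  q2 
(> = start, * = accepting)

start=q0 accept=q0,q1 q0-a->q0 q0-b->q0 q0-c->q1 q1-a->q1 q1-b->q1 q1-c->q2 q2-a->q2 q2-b->q2 q2-c->q2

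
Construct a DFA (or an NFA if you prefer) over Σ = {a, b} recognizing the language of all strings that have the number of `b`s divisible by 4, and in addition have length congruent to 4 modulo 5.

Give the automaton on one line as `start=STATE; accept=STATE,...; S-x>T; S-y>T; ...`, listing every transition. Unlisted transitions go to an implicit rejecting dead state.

start=s0; accept=s10; s0-a>s1; s0-b>s2; s1-a>s3; s1-b>s4; s2-a>s4; s2-b>s5; s3-a>s6; s3-b>s7; s4-a>s7; s4-b>s8; s5-a>s8; s5-b>s9; s6-a>s10; s6-b>s11; s7-a>s11; s7-b>s12; s8-a>s12; s8-b>s13; s9-a>s13; s9-b>s10; s10-a>s0; s10-b>s14; s11-a>s14; s11-b>s15; s12-a>s15; s12-b>s16; s13-a>s16; s13-b>s0; s14-a>s2; s14-b>s17; s15-a>s17; s15-b>s18; s16-a>s18; s16-b>s1; s17-a>s5; s17-b>s19; s18-a>s19; s18-b>s3; s19-a>s9; s19-b>s6

Handle the two conditions separately and then intersect. The first has 4 states tracking the count of `b`s modulo 4; the second has 5 states tracking the input length modulo 5. A product state is a pair (one from each), accepting exactly when both do.
          a    b  
>  s0     s1   s2 
   s1     s3   s4 
   s2     s4   s5 
   s3     s6   s7 
   s4     s7   s8 
   s5     s8   s9 
   s6    s10  s11 
   s7    s11  s12 
   s8    s12  s13 
   s9    s13  s10 
 * s10    s0  s14 
   s11   s14  s15 
   s12   s15  s16 
   s13   s16   s0 
   s14    s2  s17 
   s15   s17  s18 
   s16   s18   s1 
   s17    s5  s19 
   s18   s19   s3 
   s19    s9   s6 
(> = start, * = accepting)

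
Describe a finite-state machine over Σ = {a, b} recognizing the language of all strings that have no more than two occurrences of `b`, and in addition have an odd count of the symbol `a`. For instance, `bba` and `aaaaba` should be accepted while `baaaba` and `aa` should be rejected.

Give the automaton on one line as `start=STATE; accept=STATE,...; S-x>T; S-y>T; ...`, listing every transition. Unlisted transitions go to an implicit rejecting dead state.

start=S0; accept=S1,S3,S5; S0-a>S1; S0-b>S2; S1-a>S0; S1-b>S3; S2-a>S3; S2-b>S4; S3-a>S2; S3-b>S5; S4-a>S5; S4-b>S6; S5-a>S4; S5-b>S7; S6-a>S7; S6-b>S6; S7-a>S6; S7-b>S7

Handle the two conditions separately and then intersect. The first has 4 states tracking the count of `b`s, saturating at 3; the second has 2 states tracking the count of `a`s modulo 2. A product state is a pair (one from each), accepting exactly when both do.
An 8-state machine:
        a   b  
>  S0   S1  S2 
 * S1   S0  S3 
   S2   S3  S4 
 * S3   S2  S5 
   S4   S5  S6 
 * S5   S4  S7 
   S6   S7  S6 
   S7   S6  S7 
(> = start, * = accepting)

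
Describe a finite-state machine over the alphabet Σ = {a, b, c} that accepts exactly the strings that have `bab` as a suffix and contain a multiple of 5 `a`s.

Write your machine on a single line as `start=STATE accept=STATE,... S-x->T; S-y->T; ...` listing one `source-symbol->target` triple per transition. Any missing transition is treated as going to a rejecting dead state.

Run two small machines in parallel and take their product. One (4 states) tracks how much of the suffix `bab` has currently been matched; the other (5 states) tracks the count of `a`s modulo 5. Each combined state is a pair, one component from each; accept when both components accept.
A 20-state machine:
          a    b    c  
>  q0     q1   q2   q0 
   q1     q3   q4   q1 
   q2     q5   q2   q0 
   q3     q6   q7   q3 
   q4     q8   q4   q1 
   q5     q3   q9   q1 
   q6    q10  q11   q6 
   q7    q12   q7   q3 
   q8     q6  q13   q3 
   q9     q8   q4   q1 
   q10    q0  q14  q10 
   q11   q15  q11   q6 
   q12   q10  q16   q6 
   q13   q12   q7   q3 
   q14   q17  q14  q10 
   q15    q0  q18  q10 
   q16   q15  q11   q6 
   q17    q1  q19   q0 
   q18   q17  q14  q10 
 * q19    q5   q2   q0 
(> = start, * = accepting)

start=q0; accept=q19; q0-a->q1; q0-b->q2; q0-c->q0; q1-a->q3; q1-b->q4; q1-c->q1; q2-a->q5; q2-b->q2; q2-c->q0; q3-a->q6; q3-b->q7; q3-c->q3; q4-a->q8; q4-b->q4; q4-c->q1; q5-a->q3; q5-b->q9; q5-c->q1; q6-a->q10; q6-b->q11; q6-c->q6; q7-a->q12; q7-b->q7; q7-c->q3; q8-a->q6; q8-b->q13; q8-c->q3; q9-a->q8; q9-b->q4; q9-c->q1; q10-a->q0; q10-b->q14; q10-c->q10; q11-a->q15; q11-b->q11; q11-c->q6; q12-a->q10; q12-b->q16; q12-c->q6; q13-a->q12; q13-b->q7; q13-c->q3; q14-a->q17; q14-b->q14; q14-c->q10; q15-a->q0; q15-b->q18; q15-c->q10; q16-a->q15; q16-b->q11; q16-c->q6; q17-a->q1; q17-b->q19; q17-c->q0; q18-a->q17; q18-b->q14; q18-c->q10; q19-a->q5; q19-b->q2; q19-c->q0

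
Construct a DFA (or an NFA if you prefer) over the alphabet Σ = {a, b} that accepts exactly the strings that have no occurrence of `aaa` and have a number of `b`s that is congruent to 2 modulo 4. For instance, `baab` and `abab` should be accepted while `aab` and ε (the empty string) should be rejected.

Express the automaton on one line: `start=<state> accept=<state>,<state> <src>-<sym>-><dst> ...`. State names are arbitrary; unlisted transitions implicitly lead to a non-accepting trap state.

Build one automaton per condition and run them in lockstep. One (4 states) tracks partial matches of the forbidden pattern `aaa`; the other (4 states) tracks the count of `b`s modulo 4. Each combined state is a pair, one component from each; accept when both components accept.
          a    b  
>  q0     q1   q2 
   q1     q3   q2 
   q2     q4   q5 
   q3     q6   q2 
   q4     q7   q5 
 * q5     q8   q9 
   q6     q6  q10 
   q7    q10   q5 
 * q8    q11   q9 
   q9    q12   q0 
   q10   q10  q13 
 * q11   q13   q9 
   q12   q14   q0 
   q13   q13  q15 
   q14   q15   q0 
   q15   q15   q6 
(> = start, * = accepting)

start=q0 accept=q5,q8,q11 q0-a->q1 q0-b->q2 q1-a->q3 q1-b->q2 q2-a->q4 q2-b->q5 q3-a->q6 q3-b->q2 q4-a->q7 q4-b->q5 q5-a->q8 q5-b->q9 q6-a->q6 q6-b->q10 q7-a->q10 q7-b->q5 q8-a->q11 q8-b->q9 q9-a->q12 q9-b->q0 q10-a->q10 q10-b->q13 q11-a->q13 q11-b->q9 q12-a->q14 q12-b->q0 q13-a->q13 q13-b->q15 q14-a->q15 q14-b->q0 q15-a->q15 q15-b->q6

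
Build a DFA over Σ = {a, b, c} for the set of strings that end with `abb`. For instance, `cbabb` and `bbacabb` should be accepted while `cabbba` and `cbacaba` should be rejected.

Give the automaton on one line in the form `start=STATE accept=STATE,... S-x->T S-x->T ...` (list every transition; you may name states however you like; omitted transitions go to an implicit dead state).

Remember how much of `abb` the current input suffix matches. State q0 means no match yet; q1 means the last symbol is `a`; q2 means the last 2 symbols are `ab`; q3 means the last 3 symbols are `abb`. Only q3 accepts. On a mismatch, fall back to the longest proper suffix that is still a prefix of `abb`.
A 4-state machine:
        a   b   c  
>  q0   q1  q0  q0 
   q1   q1  q2  q0 
   q2   q1  q3  q0 
 * q3   q1  q0  q0 
(> = start, * = accepting)

start=q0 accept=q3 q0-a->q1 q0-b->q0 q0-c->q0 q1-a->q1 q1-b->q2 q1-c->q0 q2-a->q1 q2-b->q3 q2-c->q0 q3-a->q1 q3-b->q0 q3-c->q0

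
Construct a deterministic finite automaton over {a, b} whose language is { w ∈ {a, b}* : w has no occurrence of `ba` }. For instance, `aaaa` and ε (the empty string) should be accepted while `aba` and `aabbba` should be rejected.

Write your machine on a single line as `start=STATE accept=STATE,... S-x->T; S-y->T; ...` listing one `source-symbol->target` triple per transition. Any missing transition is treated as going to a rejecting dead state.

This is the complement of 'contains `ba`'. Use the same substring-matching states — s0 through s2 holding how much of `ba` has just been matched — but flip the accepting set: everything except the trap s2 accepts.
3 states suffice.
        a   b  
>* s0   s0  s1 
 * s1   s2  s1 
   s2   s2  s2 
(> = start, * = accepting)

start=s0; accept=s0,s1; s0-a->s0; s0-b->s1; s1-a->s2; s1-b->s1; s2-a->s2; s2-b->s2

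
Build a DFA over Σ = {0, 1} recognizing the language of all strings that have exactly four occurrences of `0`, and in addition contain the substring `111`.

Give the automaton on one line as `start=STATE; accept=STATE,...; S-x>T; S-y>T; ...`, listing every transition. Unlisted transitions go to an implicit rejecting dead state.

Handle the two conditions separately and then intersect. One (6 states) tracks the count of `0`s, saturating at 5; the other (4 states) tracks whether and how much of `111` has been seen. Each combined state is a pair, one component from each; accept when both components accept. After merging equivalent states the machine shrinks.
          0    1  
>  q0     q1   q2 
   q1     q3   q4 
   q2     q1   q5 
   q3     q6   q7 
   q4     q3   q8 
   q5     q1   q9 
   q6    q10  q11 
   q7     q6  q12 
   q8     q3  q13 
   q9    q13   q9 
   q10   q14  q15 
   q11   q10  q16 
   q12    q6  q17 
   q13   q17  q13 
   q14   q14  q14 
   q15   q14  q18 
   q16   q10  q19 
   q17   q19  q17 
   q18   q14  q20 
   q19   q20  q19 
 * q20   q14  q20 
(> = start, * = accepting)

start=q0; accept=q20; q0-0>q1; q0-1>q2; q1-0>q3; q1-1>q4; q2-0>q1; q2-1>q5; q3-0>q6; q3-1>q7; q4-0>q3; q4-1>q8; q5-0>q1; q5-1>q9; q6-0>q10; q6-1>q11; q7-0>q6; q7-1>q12; q8-0>q3; q8-1>q13; q9-0>q13; q9-1>q9; q10-0>q14; q10-1>q15; q11-0>q10; q11-1>q16; q12-0>q6; q12-1>q17; q13-0>q17; q13-1>q13; q14-0>q14; q14-1>q14; q15-0>q14; q15-1>q18; q16-0>q10; q16-1>q19; q17-0>q19; q17-1>q17; q18-0>q14; q18-1>q20; q19-0>q20; q19-1>q19; q20-0>q14; q20-1>q20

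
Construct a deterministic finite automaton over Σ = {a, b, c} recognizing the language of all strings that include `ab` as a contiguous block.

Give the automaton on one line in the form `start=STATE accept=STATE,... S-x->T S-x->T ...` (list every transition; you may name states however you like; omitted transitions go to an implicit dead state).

States q0..q1 record the length of the longest prefix of `ab` that matches the current input suffix. Reaching q2 means `ab` has been seen, and we stay there forever. Accept from q2.
With 3 states:
        a   b   c  
>  q0   q1  q0  q0 
   q1   q1  q2  q0 
 * q2   q2  q2  q2 
(> = start, * = accepting)

start=q0 accept=q2 q0-a->q1 q0-b->q0 q0-c->q0 q1-a->q1 q1-b->q2 q1-c->q0 q2-a->q2 q2-b->q2 q2-c->q2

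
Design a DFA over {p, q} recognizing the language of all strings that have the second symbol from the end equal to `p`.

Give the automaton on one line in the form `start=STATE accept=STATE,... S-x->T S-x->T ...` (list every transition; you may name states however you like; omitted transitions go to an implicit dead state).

A DFA must remember the last 2 symbols (since which symbol is second-to-last isn't known until the input ends). Use one state per possible window of the last ≤2 symbols; accept from those whose window starts with `p`.
A 7-state machine:
        p   q  
>  S0   S1  S2 
   S1   S3  S4 
   S2   S5  S6 
 * S3   S3  S4 
 * S4   S5  S6 
   S5   S3  S4 
   S6   S5  S6 
(> = start, * = accepting)

start=S0 accept=S3,S4 S0-p->S1 S0-q->S2 S1-p->S3 S1-q->S4 S2-p->S5 S2-q->S6 S3-p->S3 S3-q->S4 S4-p->S5 S4-q->S6 S5-p->S3 S5-q->S4 S6-p->S5 S6-q->S6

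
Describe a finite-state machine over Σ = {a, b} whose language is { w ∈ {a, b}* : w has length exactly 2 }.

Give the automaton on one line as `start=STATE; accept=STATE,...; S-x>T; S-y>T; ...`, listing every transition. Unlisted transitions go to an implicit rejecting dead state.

Count input length up to 3: every symbol moves from s0 toward s3, which means 'more than 2' and absorbs. Accept from {s2}.
With 4 states:
        a   b  
>  s0   s1  s1 
   s1   s2  s2 
 * s2   s3  s3 
   s3   s3  s3 
(> = start, * = accepting)

start=s0; accept=s2; s0-a>s1; s0-b>s1; s1-a>s2; s1-b>s2; s2-a>s3; s2-b>s3; s3-a>s3; s3-b>s3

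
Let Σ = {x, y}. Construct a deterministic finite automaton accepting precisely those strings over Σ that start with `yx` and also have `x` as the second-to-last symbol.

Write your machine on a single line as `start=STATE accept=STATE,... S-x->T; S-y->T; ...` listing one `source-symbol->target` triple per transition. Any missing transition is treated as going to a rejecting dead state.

Run two small machines in parallel and take their product. One (4 states) tracks whether the input so far still matches the prefix `yx`; the other (7 states) tracks the last 2 symbols read. Each combined state is a pair, one component from each; accept when both components accept. Equivalent product states are then merged.
       x  y 
>  A   B  C 
   B   B  B 
   C   D  B 
   D   E  F 
 * E   E  F 
 * F   D  G 
   G   D  G 
(> = start, * = accepting)

start=A; accept=E,F; A-x->B; A-y->C; B-x->B; B-y->B; C-x->D; C-y->B; D-x->E; D-y->F; E-x->E; E-y->F; F-x->D; F-y->G; G-x->D; G-y->G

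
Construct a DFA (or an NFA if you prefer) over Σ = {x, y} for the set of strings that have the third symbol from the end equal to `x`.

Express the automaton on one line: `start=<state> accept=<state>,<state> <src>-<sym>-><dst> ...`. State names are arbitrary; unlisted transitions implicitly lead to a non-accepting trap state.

Because acceptance depends on a position counted from the end, the machine has to buffer the most recent 3 symbols. Make each state the string of the last up-to-3 symbols read; on input `x` shift the window left and append `x`. Accept when the buffered window has length 3 and begins with `x`.
15 states suffice.
          x    y  
>  s0     s1   s2 
   s1     s3   s4 
   s2     s5   s6 
   s3     s7   s8 
   s4     s9  s10 
   s5    s11  s12 
   s6    s13  s14 
 * s7     s7   s8 
 * s8     s9  s10 
 * s9    s11  s12 
 * s10   s13  s14 
   s11    s7   s8 
   s12    s9  s10 
   s13   s11  s12 
   s14   s13  s14 
(> = start, * = accepting)

start=s0 accept=s7,s8,s9,s10 s0-x->s1 s0-y->s2 s1-x->s3 s1-y->s4 s2-x->s5 s2-y->s6 s3-x->s7 s3-y->s8 s4-x->s9 s4-y->s10 s5-x->s11 s5-y->s12 s6-x->s13 s6-y->s14 s7-x->s7 s7-y->s8 s8-x->s9 s8-y->s10 s9-x->s11 s9-y->s12 s10-x->s13 s10-y->s14 s11-x->s7 s11-y->s8 s12-x->s9 s12-y->s10 s13-x->s11 s13-y->s12 s14-x->s13 s14-y->s14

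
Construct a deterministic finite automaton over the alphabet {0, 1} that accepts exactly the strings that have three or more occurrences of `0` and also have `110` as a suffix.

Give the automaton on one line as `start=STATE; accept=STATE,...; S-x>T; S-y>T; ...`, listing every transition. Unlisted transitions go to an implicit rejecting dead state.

Build one automaton per condition and run them in lockstep. One (5 states) tracks the count of `0`s, saturating at 4; the other (4 states) tracks how much of the suffix `110` has currently been matched. Each combined state is a pair, one component from each; accept when both components accept. Equivalent product states are then merged.
A 6-state machine:
        0   1  
>  S0   S1  S0 
   S1   S2  S1 
   S2   S2  S3 
   S3   S2  S4 
   S4   S5  S4 
 * S5   S2  S3 
(> = start, * = accepting)

start=S0; accept=S5; S0-0>S1; S0-1>S0; S1-0>S2; S1-1>S1; S2-0>S2; S2-1>S3; S3-0>S2; S3-1>S4; S4-0>S5; S4-1>S4; S5-0>S2; S5-1>S3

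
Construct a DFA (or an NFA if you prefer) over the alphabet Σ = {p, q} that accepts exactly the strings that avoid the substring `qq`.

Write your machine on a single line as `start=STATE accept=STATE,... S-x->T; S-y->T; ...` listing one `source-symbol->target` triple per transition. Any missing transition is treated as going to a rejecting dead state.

start=s0; accept=s0,s1; s0-p->s0; s0-q->s1; s1-p->s0; s1-q->s2; s2-p->s2; s2-q->s2

This is the complement of 'contains `qq`'. Use the same substring-matching states — s0 through s2 holding how much of `qq` has just been matched — but flip the accepting set: everything except the trap s2 accepts.
3 states suffice.
        p   q  
>* s0   s0  s1 
 * s1   s0  s2 
   s2   s2  s2 
(> = start, * = accepting)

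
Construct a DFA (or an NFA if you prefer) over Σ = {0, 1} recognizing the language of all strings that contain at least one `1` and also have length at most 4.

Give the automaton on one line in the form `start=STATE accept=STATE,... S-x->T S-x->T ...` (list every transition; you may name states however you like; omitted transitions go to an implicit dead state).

start=q0 accept=q2,q4,q5,q7,q8,q10,q11 q0-0->q1 q0-1->q2 q1-0->q3 q1-1->q4 q2-0->q4 q2-1->q5 q3-0->q6 q3-1->q7 q4-0->q7 q4-1->q8 q5-0->q8 q5-1->q8 q6-0->q9 q6-1->q10 q7-0->q10 q7-1->q11 q8-0->q11 q8-1->q11 q9-0->q12 q9-1->q13 q10-0->q13 q10-1->q14 q11-0->q14 q11-1->q14 q12-0->q12 q12-1->q13 q13-0->q13 q13-1->q14 q14-0->q14 q14-1->q14

Run two small machines in parallel and take their product. One (3 states) tracks the count of `1`s, saturating at 2; the other (6 states) tracks the input length, saturating at 5. Each combined state is a pair, one component from each; accept when both components accept.
          0    1  
>  q0     q1   q2 
   q1     q3   q4 
 * q2     q4   q5 
   q3     q6   q7 
 * q4     q7   q8 
 * q5     q8   q8 
   q6     q9  q10 
 * q7    q10  q11 
 * q8    q11  q11 
   q9    q12  q13 
 * q10   q13  q14 
 * q11   q14  q14 
   q12   q12  q13 
   q13   q13  q14 
   q14   q14  q14 
(> = start, * = accepting)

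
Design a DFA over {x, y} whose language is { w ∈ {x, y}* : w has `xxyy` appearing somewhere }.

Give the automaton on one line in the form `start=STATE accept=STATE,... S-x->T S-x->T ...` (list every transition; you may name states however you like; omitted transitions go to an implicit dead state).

start=s0 accept=s4 s0-x->s1 s0-y->s0 s1-x->s2 s1-y->s0 s2-x->s2 s2-y->s3 s3-x->s1 s3-y->s4 s4-x->s4 s4-y->s4

Track how much of `xxyy` has been matched so far: state s0 is no progress, s4 is the absorbing accept state reached once `xxyy` has occurred. Intermediate states record partial matches; on a mismatch, fall back to the longest reusable overlap.
With 5 states:
        x   y  
>  s0   s1  s0 
   s1   s2  s0 
   s2   s2  s3 
   s3   s1  s4 
 * s4   s4  s4 
(> = start, * = accepting)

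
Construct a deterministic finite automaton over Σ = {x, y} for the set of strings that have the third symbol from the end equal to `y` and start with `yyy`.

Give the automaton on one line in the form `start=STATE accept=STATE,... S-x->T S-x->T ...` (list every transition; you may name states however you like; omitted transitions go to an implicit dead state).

start=q0 accept=q4,q5,q6,q7 q0-x->q1 q0-y->q2 q1-x->q1 q1-y->q1 q2-x->q1 q2-y->q3 q3-x->q1 q3-y->q4 q4-x->q5 q4-y->q4 q5-x->q6 q5-y->q7 q6-x->q8 q6-y->q9 q7-x->q10 q7-y->q11 q8-x->q8 q8-y->q9 q9-x->q10 q9-y->q11 q10-x->q6 q10-y->q7 q11-x->q5 q11-y->q4

Handle the two conditions separately and then intersect. The first has 15 states tracking the last 3 symbols read; the second has 5 states tracking whether the input so far still matches the prefix `yyy`. A product state is a pair (one from each), accepting exactly when both do. Equivalent product states are then merged.
          x    y  
>  q0     q1   q2 
   q1     q1   q1 
   q2     q1   q3 
   q3     q1   q4 
 * q4     q5   q4 
 * q5     q6   q7 
 * q6     q8   q9 
 * q7    q10  q11 
   q8     q8   q9 
   q9    q10  q11 
   q10    q6   q7 
   q11    q5   q4 
(> = start, * = accepting)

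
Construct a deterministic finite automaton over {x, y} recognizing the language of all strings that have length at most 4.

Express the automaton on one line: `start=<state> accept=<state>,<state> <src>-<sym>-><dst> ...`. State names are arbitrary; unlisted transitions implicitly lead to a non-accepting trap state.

start=s0 accept=s0,s1,s2,s3,s4 s0-x->s1 s0-y->s1 s1-x->s2 s1-y->s2 s2-x->s3 s2-y->s3 s3-x->s4 s3-y->s4 s4-x->s5 s4-y->s5 s5-x->s5 s5-y->s5

We only need to distinguish lengths 0, 1, …, 4, and '>4'. Chain s0 → s1 → s2 → s3 → s4 → s5 on every symbol, with s5 looping. Accepting states: {s0, s1, s2, s3, s4}.
A 6-state machine:
        x   y  
>* s0   s1  s1 
 * s1   s2  s2 
 * s2   s3  s3 
 * s3   s4  s4 
 * s4   s5  s5 
   s5   s5  s5 
(> = start, * = accepting)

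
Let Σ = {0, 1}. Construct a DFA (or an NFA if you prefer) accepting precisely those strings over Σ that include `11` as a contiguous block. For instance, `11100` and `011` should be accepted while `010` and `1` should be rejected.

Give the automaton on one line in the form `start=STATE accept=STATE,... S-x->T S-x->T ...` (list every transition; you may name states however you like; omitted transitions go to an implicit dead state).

start=S0 accept=S2 S0-0->S0 S0-1->S1 S1-0->S0 S1-1->S2 S2-0->S2 S2-1->S2

Track how much of `11` has been matched so far: state S0 is no progress, S2 is the absorbing accept state reached once `11` has occurred. Intermediate states record partial matches; on a mismatch, fall back to the longest reusable overlap.
A 3-state machine:
        0   1  
>  S0   S0  S1 
   S1   S0  S2 
 * S2   S2  S2 
(> = start, * = accepting)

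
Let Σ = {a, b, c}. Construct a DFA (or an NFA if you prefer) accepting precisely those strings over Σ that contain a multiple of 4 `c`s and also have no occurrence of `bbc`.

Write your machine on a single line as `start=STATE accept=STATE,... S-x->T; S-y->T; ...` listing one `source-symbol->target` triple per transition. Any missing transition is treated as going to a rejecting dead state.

Run two small machines in parallel and take their product. One (4 states) tracks the count of `c`s modulo 4; the other (4 states) tracks partial matches of the forbidden pattern `bbc`. Each combined state is a pair, one component from each; accept when both components accept.
16 states suffice.
          a    b    c  
>* q0     q0   q1   q2 
 * q1     q0   q3   q2 
   q2     q2   q4   q5 
 * q3     q0   q3   q6 
   q4     q2   q7   q5 
   q5     q5   q8   q9 
   q6     q6   q6  q10 
   q7     q2   q7  q10 
   q8     q5  q11   q9 
   q9     q9  q12   q0 
   q10   q10  q10  q13 
   q11    q5  q11  q13 
   q12    q9  q14   q0 
   q13   q13  q13  q15 
   q14    q9  q14  q15 
   q15   q15  q15   q6 
(> = start, * = accepting)

start=q0; accept=q0,q1,q3; q0-a->q0; q0-b->q1; q0-c->q2; q1-a->q0; q1-b->q3; q1-c->q2; q2-a->q2; q2-b->q4; q2-c->q5; q3-a->q0; q3-b->q3; q3-c->q6; q4-a->q2; q4-b->q7; q4-c->q5; q5-a->q5; q5-b->q8; q5-c->q9; q6-a->q6; q6-b->q6; q6-c->q10; q7-a->q2; q7-b->q7; q7-c->q10; q8-a->q5; q8-b->q11; q8-c->q9; q9-a->q9; q9-b->q12; q9-c->q0; q10-a->q10; q10-b->q10; q10-c->q13; q11-a->q5; q11-b->q11; q11-c->q13; q12-a->q9; q12-b->q14; q12-c->q0; q13-a->q13; q13-b->q13; q13-c->q15; q14-a->q9; q14-b->q14; q14-c->q15; q15-a->q15; q15-b->q15; q15-c->q6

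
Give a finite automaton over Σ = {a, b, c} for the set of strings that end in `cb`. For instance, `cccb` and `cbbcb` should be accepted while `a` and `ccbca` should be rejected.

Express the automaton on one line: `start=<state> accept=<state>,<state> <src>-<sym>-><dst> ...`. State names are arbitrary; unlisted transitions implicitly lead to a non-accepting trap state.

start=s0 accept=s2 s0-a->s0 s0-b->s0 s0-c->s1 s1-a->s0 s1-b->s2 s1-c->s1 s2-a->s0 s2-b->s0 s2-c->s1

Remember how much of `cb` the current input suffix matches. State s0 means no match yet; s1 means the last symbol is `c`; s2 means the last 2 symbols are `cb`. Only s2 accepts. On a mismatch, fall back to the longest proper suffix that is still a prefix of `cb`.
A 3-state machine:
        a   b   c  
>  s0   s0  s0  s1 
   s1   s0  s2  s1 
 * s2   s0  s0  s1 
(> = start, * = accepting)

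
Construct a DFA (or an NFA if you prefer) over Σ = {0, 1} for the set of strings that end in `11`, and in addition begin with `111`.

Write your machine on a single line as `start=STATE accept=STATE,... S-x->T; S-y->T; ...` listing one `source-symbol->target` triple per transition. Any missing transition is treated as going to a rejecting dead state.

start=A; accept=E; A-0->B; A-1->C; B-0->B; B-1->B; C-0->B; C-1->D; D-0->B; D-1->E; E-0->F; E-1->E; F-0->F; F-1->G; G-0->F; G-1->E

Build one automaton per condition and run them in lockstep. The first has 3 states tracking how much of the suffix `11` has currently been matched; the second has 5 states tracking whether the input so far still matches the prefix `111`. A product state is a pair (one from each), accepting exactly when both do. Minimizing collapses redundant product states.
7 states suffice.
       0  1 
>  A   B  C 
   B   B  B 
   C   B  D 
   D   B  E 
 * E   F  E 
   F   F  G 
   G   F  E 
(> = start, * = accepting)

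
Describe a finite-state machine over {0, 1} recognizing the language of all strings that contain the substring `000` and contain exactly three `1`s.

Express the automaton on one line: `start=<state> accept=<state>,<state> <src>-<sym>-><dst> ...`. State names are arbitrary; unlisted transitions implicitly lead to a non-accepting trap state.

start=s0 accept=s17 s0-0->s1 s0-1->s2 s1-0->s3 s1-1->s2 s2-0->s4 s2-1->s5 s3-0->s6 s3-1->s2 s4-0->s7 s4-1->s5 s5-0->s8 s5-1->s9 s6-0->s6 s6-1->s10 s7-0->s10 s7-1->s5 s8-0->s11 s8-1->s9 s9-0->s12 s9-1->s13 s10-0->s10 s10-1->s14 s11-0->s14 s11-1->s9 s12-0->s15 s12-1->s13 s13-0->s16 s13-1->s13 s14-0->s14 s14-1->s17 s15-0->s17 s15-1->s13 s16-0->s18 s16-1->s13 s17-0->s17 s17-1->s19 s18-0->s19 s18-1->s13 s19-0->s19 s19-1->s19

Handle the two conditions separately and then intersect. The first has 4 states tracking whether and how much of `000` has been seen; the second has 5 states tracking the count of `1`s, saturating at 4. A product state is a pair (one from each), accepting exactly when both do.
20 states suffice.
          0    1  
>  s0     s1   s2 
   s1     s3   s2 
   s2     s4   s5 
   s3     s6   s2 
   s4     s7   s5 
   s5     s8   s9 
   s6     s6  s10 
   s7    s10   s5 
   s8    s11   s9 
   s9    s12  s13 
   s10   s10  s14 
   s11   s14   s9 
   s12   s15  s13 
   s13   s16  s13 
   s14   s14  s17 
   s15   s17  s13 
   s16   s18  s13 
 * s17   s17  s19 
   s18   s19  s13 
   s19   s19  s19 
(> = start, * = accepting)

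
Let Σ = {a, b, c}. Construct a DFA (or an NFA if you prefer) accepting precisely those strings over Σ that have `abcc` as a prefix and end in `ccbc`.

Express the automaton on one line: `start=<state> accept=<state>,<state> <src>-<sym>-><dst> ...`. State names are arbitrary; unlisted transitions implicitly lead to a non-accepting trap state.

Build one automaton per condition and run them in lockstep. One (6 states) tracks whether the input so far still matches the prefix `abcc`; the other (5 states) tracks how much of the suffix `ccbc` has currently been matched. Each combined state is a pair, one component from each; accept when both components accept. Equivalent product states are then merged.
10 states suffice.
        a   b   c  
>  S0   S1  S2  S2 
   S1   S2  S3  S2 
   S2   S2  S2  S2 
   S3   S2  S2  S4 
   S4   S2  S2  S5 
   S5   S6  S7  S5 
   S6   S6  S6  S8 
   S7   S6  S6  S9 
   S8   S6  S6  S5 
 * S9   S6  S6  S5 
(> = start, * = accepting)

start=S0 accept=S9 S0-a->S1 S0-b->S2 S0-c->S2 S1-a->S2 S1-b->S3 S1-c->S2 S2-a->S2 S2-b->S2 S2-c->S2 S3-a->S2 S3-b->S2 S3-c->S4 S4-a->S2 S4-b->S2 S4-c->S5 S5-a->S6 S5-b->S7 S5-c->S5 S6-a->S6 S6-b->S6 S6-c->S8 S7-a->S6 S7-b->S6 S7-c->S9 S8-a->S6 S8-b->S6 S8-c->S5 S9-a->S6 S9-b->S6 S9-c->S5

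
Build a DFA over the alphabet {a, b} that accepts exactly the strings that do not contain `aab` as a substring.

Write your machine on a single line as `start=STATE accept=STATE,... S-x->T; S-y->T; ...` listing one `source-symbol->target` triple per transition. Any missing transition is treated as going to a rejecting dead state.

start=q0; accept=q0,q1,q2; q0-a->q1; q0-b->q0; q1-a->q2; q1-b->q0; q2-a->q2; q2-b->q3; q3-a->q3; q3-b->q3

This is the complement of 'contains `aab`'. Use the same substring-matching states — q0 through q3 holding how much of `aab` has just been matched — but flip the accepting set: everything except the trap q3 accepts.
4 states suffice.
        a   b  
>* q0   q1  q0 
 * q1   q2  q0 
 * q2   q2  q3 
   q3   q3  q3 
(> = start, * = accepting)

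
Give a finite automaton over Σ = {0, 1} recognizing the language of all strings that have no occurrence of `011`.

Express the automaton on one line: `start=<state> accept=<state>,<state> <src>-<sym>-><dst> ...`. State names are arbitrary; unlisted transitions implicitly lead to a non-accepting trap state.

start=s0 accept=s0,s1,s2 s0-0->s1 s0-1->s0 s1-0->s1 s1-1->s2 s2-0->s1 s2-1->s3 s3-0->s3 s3-1->s3

This is the complement of 'contains `011`'. Use the same substring-matching states — s0 through s3 holding how much of `011` has just been matched — but flip the accepting set: everything except the trap s3 accepts.
4 states suffice.
        0   1  
>* s0   s1  s0 
 * s1   s1  s2 
 * s2   s1  s3 
   s3   s3  s3 
(> = start, * = accepting)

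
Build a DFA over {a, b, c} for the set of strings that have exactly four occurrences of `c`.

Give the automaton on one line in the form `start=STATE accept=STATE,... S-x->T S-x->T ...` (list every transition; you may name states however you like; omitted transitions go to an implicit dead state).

Only the number of `c`s matters, and only up to 5. Make a chain S0 → S1 → S2 → S3 → S4 → S5 advanced by each `c` (with S5 absorbing); every other symbol self-loops. The accepting set is {S4}.
6 states suffice.
        a   b   c  
>  S0   S0  S0  S1 
   S1   S1  S1  S2 
   S2   S2  S2  S3 
   S3   S3  S3  S4 
 * S4   S4  S4  S5 
   S5   S5  S5  S5 
(> = start, * = accepting)

start=S0 accept=S4 S0-a->S0 S0-b->S0 S0-c->S1 S1-a->S1 S1-b->S1 S1-c->S2 S2-a->S2 S2-b->S2 S2-c->S3 S3-a->S3 S3-b->S3 S3-c->S4 S4-a->S4 S4-b->S4 S4-c->S5 S5-a->S5 S5-b->S5 S5-c->S5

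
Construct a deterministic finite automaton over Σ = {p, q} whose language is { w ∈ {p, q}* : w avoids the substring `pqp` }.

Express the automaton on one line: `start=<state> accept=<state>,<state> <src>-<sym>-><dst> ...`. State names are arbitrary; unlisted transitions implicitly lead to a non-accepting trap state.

start=A accept=A,B,C A-p->B A-q->A B-p->B B-q->C C-p->D C-q->A D-p->D D-q->D

Track partial matches of the forbidden pattern `pqp`. State D is a dead state reached once `pqp` has occurred; every other state accepts. A means no part of `pqp` is currently matched.
With 4 states:
       p  q 
>* A   B  A 
 * B   B  C 
 * C   D  A 
   D   D  D 
(> = start, * = accepting)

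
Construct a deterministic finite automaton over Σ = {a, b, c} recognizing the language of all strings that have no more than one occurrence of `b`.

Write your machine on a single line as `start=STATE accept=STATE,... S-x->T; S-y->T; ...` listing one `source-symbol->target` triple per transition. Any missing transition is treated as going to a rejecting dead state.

start=q0; accept=q0,q1; q0-a->q0; q0-b->q1; q0-c->q0; q1-a->q1; q1-b->q2; q1-c->q1; q2-a->q2; q2-b->q2; q2-c->q2

Only the number of `b`s matters, and only up to 2. Make a chain q0 → q1 → q2 advanced by each `b` (with q2 absorbing); every other symbol self-loops. The accepting set is {q0, q1}.
        a   b   c  
>* q0   q0  q1  q0 
 * q1   q1  q2  q1 
   q2   q2  q2  q2 
(> = start, * = accepting)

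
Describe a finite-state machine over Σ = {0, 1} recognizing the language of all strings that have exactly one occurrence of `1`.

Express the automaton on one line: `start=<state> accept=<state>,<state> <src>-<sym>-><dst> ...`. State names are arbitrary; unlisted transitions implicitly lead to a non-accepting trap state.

Count `1`s, saturating at 2: state q0 means no `1` yet, q1 means one `1` seen, q2 means more than one. Each `1` increments (capped at q2); other symbols loop. Accept from {q1}.
        0   1  
>  q0   q0  q1 
 * q1   q1  q2 
   q2   q2  q2 
(> = start, * = accepting)

start=q0 accept=q1 q0-0->q0 q0-1->q1 q1-0->q1 q1-1->q2 q2-0->q2 q2-1->q2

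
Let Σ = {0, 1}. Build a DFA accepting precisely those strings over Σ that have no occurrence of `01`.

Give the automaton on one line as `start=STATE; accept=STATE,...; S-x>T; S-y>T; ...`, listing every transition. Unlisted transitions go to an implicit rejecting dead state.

This is the complement of 'contains `01`'. Use the same substring-matching states — S0 through S2 holding how much of `01` has just been matched — but flip the accepting set: everything except the trap S2 accepts.
3 states suffice.
        0   1  
>* S0   S1  S0 
 * S1   S1  S2 
   S2   S2  S2 
(> = start, * = accepting)

start=S0; accept=S0,S1; S0-0>S1; S0-1>S0; S1-0>S1; S1-1>S2; S2-0>S2; S2-1>S2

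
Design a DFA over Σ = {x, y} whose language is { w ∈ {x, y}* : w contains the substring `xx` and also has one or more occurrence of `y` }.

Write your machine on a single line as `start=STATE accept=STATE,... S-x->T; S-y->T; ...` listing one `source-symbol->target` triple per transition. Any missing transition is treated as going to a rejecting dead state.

Run two small machines in parallel and take their product. The first has 3 states tracking whether and how much of `xx` has been seen; the second has 3 states tracking the count of `y`s, saturating at 2. A product state is a pair (one from each), accepting exactly when both do.
A 9-state machine:
        x   y  
>  s0   s1  s2 
   s1   s3  s2 
   s2   s4  s5 
   s3   s3  s6 
   s4   s6  s5 
   s5   s7  s5 
 * s6   s6  s8 
   s7   s8  s5 
 * s8   s8  s8 
(> = start, * = accepting)

start=s0; accept=s6,s8; s0-x->s1; s0-y->s2; s1-x->s3; s1-y->s2; s2-x->s4; s2-y->s5; s3-x->s3; s3-y->s6; s4-x->s6; s4-y->s5; s5-x->s7; s5-y->s5; s6-x->s6; s6-y->s8; s7-x->s8; s7-y->s5; s8-x->s8; s8-y->s8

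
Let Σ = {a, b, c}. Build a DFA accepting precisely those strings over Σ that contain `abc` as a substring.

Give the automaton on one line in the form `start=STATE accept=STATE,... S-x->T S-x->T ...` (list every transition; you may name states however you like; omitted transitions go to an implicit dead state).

Track how much of `abc` has been matched so far: state s0 is no progress, s3 is the absorbing accept state reached once `abc` has occurred. Intermediate states record partial matches; on a mismatch, fall back to the longest reusable overlap.
A 4-state machine:
        a   b   c  
>  s0   s1  s0  s0 
   s1   s1  s2  s0 
   s2   s1  s0  s3 
 * s3   s3  s3  s3 
(> = start, * = accepting)

start=s0 accept=s3 s0-a->s1 s0-b->s0 s0-c->s0 s1-a->s1 s1-b->s2 s1-c->s0 s2-a->s1 s2-b->s0 s2-c->s3 s3-a->s3 s3-b->s3 s3-c->s3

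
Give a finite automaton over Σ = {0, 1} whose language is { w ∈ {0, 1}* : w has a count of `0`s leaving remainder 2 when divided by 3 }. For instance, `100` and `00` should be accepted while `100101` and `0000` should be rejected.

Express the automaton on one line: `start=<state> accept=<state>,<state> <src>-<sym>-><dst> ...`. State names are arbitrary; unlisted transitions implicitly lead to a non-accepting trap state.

start=S0 accept=S2 S0-0->S1 S0-1->S0 S1-0->S2 S1-1->S1 S2-0->S0 S2-1->S2

The only thing that matters is how many `0`s have appeared, reduced mod 3. Use one state per residue: S0 for 0, …, S2 for 2. Reading `0` moves to the next residue; anything else stays put. S2 is accepting.
With 3 states:
        0   1  
>  S0   S1  S0 
   S1   S2  S1 
 * S2   S0  S2 
(> = start, * = accepting)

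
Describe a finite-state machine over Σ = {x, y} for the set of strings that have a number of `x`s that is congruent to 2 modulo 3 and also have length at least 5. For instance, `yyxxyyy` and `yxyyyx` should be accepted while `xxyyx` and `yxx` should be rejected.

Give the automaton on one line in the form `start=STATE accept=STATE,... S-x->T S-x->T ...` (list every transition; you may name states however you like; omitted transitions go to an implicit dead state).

start=q0 accept=q11 q0-x->q1 q0-y->q2 q1-x->q3 q1-y->q4 q2-x->q4 q2-y->q5 q3-x->q6 q3-y->q7 q4-x->q7 q4-y->q8 q5-x->q8 q5-y->q6 q6-x->q9 q6-y->q6 q7-x->q6 q7-y->q10 q8-x->q10 q8-y->q9 q9-x->q11 q9-y->q9 q10-x->q6 q10-y->q11 q11-x->q6 q11-y->q11

Build one automaton per condition and run them in lockstep. The first has 3 states tracking the count of `x`s modulo 3; the second has 7 states tracking the input length, saturating at 6. A product state is a pair (one from each), accepting exactly when both do. Minimizing collapses redundant product states.
With 12 states:
          x    y  
>  q0     q1   q2 
   q1     q3   q4 
   q2     q4   q5 
   q3     q6   q7 
   q4     q7   q8 
   q5     q8   q6 
   q6     q9   q6 
   q7     q6  q10 
   q8    q10   q9 
   q9    q11   q9 
   q10    q6  q11 
 * q11    q6  q11 
(> = start, * = accepting)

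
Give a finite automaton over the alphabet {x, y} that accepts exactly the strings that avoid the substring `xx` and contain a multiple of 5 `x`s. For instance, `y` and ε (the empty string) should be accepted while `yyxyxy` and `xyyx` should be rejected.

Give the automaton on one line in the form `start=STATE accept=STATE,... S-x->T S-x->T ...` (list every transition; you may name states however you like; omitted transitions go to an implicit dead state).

Handle the two conditions separately and then intersect. The first has 3 states tracking partial matches of the forbidden pattern `xx`; the second has 5 states tracking the count of `x`s modulo 5. A product state is a pair (one from each), accepting exactly when both do.
15 states suffice.
          x    y  
>* s0     s1   s0 
   s1     s2   s3 
   s2     s4   s2 
   s3     s5   s3 
   s4     s6   s4 
   s5     s4   s7 
   s6     s8   s6 
   s7     s9   s7 
   s8    s10   s8 
   s9     s6  s11 
   s10    s2  s10 
   s11   s12  s11 
   s12    s8  s13 
   s13   s14  s13 
 * s14   s10   s0 
(> = start, * = accepting)

start=s0 accept=s0,s14 s0-x->s1 s0-y->s0 s1-x->s2 s1-y->s3 s2-x->s4 s2-y->s2 s3-x->s5 s3-y->s3 s4-x->s6 s4-y->s4 s5-x->s4 s5-y->s7 s6-x->s8 s6-y->s6 s7-x->s9 s7-y->s7 s8-x->s10 s8-y->s8 s9-x->s6 s9-y->s11 s10-x->s2 s10-y->s10 s11-x->s12 s11-y->s11 s12-x->s8 s12-y->s13 s13-x->s14 s13-y->s13 s14-x->s10 s14-y->s0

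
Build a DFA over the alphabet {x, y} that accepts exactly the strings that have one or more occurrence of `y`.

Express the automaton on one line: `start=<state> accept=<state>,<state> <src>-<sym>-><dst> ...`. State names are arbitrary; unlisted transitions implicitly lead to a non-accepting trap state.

start=q0 accept=q1,q2 q0-x->q0 q0-y->q1 q1-x->q1 q1-y->q2 q2-x->q2 q2-y->q2

Count `y`s, saturating at 2: state q0 means no `y` yet, q1 means one `y` seen, q2 means more than one. Each `y` increments (capped at q2); other symbols loop. Accept from {q1, q2}.
A 3-state machine:
        x   y  
>  q0   q0  q1 
 * q1   q1  q2 
 * q2   q2  q2 
(> = start, * = accepting)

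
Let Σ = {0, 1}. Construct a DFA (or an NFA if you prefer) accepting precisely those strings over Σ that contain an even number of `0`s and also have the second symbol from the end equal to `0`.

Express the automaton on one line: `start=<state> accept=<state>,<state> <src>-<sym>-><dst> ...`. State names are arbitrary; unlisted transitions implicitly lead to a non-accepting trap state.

Run two small machines in parallel and take their product. The first has 2 states tracking the count of `0`s modulo 2; the second has 7 states tracking the last 2 symbols read. A product state is a pair (one from each), accepting exactly when both do.
With 11 states:
          0    1  
>  s0     s1   s2 
   s1     s3   s4 
   s2     s5   s6 
 * s3     s7   s8 
   s4     s9  s10 
   s5     s3   s4 
   s6     s5   s6 
   s7     s3   s4 
 * s8     s5   s6 
   s9     s7   s8 
   s10    s9  s10 
(> = start, * = accepting)

start=s0 accept=s3,s8 s0-0->s1 s0-1->s2 s1-0->s3 s1-1->s4 s2-0->s5 s2-1->s6 s3-0->s7 s3-1->s8 s4-0->s9 s4-1->s10 s5-0->s3 s5-1->s4 s6-0->s5 s6-1->s6 s7-0->s3 s7-1->s4 s8-0->s5 s8-1->s6 s9-0->s7 s9-1->s8 s10-0->s9 s10-1->s10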